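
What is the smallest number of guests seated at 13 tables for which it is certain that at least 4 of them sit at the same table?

There are 13 tables acting as pigeonholes.
With 13 × 3 = 39 guests we could place exactly 3 in each, with no class reaching 4.
One more forces some class to hold 4, so 39 + 1 = 40.

40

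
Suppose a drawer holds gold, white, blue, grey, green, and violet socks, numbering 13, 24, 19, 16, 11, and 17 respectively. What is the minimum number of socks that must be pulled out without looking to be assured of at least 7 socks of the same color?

The worst case takes 6 socks of each color without reaching 7 of any: 6 × 6 = 36.
The next sock must bring some color to 7, so 36 + 1 = 37.

37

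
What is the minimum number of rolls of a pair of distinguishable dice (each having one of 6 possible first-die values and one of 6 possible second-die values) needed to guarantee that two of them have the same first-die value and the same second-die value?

37

There are 6 × 6 = 36 (first-die value, second-die value) combinations acting as pigeonholes.
With 36 rolls of a pair of distinguishable dice we could place one in each, avoiding any repeat.
One more forces some (first-die value, second-die value) pair to hold 2, so 36 + 1 = 37.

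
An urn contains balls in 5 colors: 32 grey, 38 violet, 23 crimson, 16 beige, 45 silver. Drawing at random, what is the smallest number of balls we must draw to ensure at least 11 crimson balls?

142

The worst case draws every non-crimson ball first: 32 + 38 + 16 + 45 = 131.
The next 11 draws are then forced to be crimson, giving 131 + 11 = 142.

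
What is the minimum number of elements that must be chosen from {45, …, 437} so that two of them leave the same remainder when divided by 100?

Group the integers by remainder mod 100; there are 100 residue classes, each nonempty in this range.
Choosing one from each class (100 integers) avoids any shared remainder.
One more choice must repeat a class, so two differ by a multiple of 100. Hence 100 + 1 = 101.

101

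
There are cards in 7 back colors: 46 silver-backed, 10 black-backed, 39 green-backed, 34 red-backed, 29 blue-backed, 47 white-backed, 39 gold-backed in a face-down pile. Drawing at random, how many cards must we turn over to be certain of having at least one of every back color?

235

The hardest back color to obtain is black-backed: we could draw every other card first — 244 − 10 = 234 cards — without a single black-backed one.
The next draw must be black-backed, so 234 + 1 = 235.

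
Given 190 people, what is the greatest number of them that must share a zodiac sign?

16

There are 12 zodiac signs, which serve as the pigeonholes.
If each of the 12 zodiac signs held at most 15, the total would be at most 12 × 15 = 180 < 190, a contradiction.
So at least one holds ⌈190/12⌉ = 16.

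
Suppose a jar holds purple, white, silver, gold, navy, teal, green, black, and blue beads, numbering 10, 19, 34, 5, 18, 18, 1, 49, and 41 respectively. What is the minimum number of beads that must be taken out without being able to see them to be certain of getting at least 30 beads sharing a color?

In the worst case we take at most 29 of each color, but all 10 purple, all 19 white, all 5 gold, all 18 navy, all 18 teal, and all 1 green (fewer than 29), giving 10 + 19 + 29 + 5 + 18 + 18 + 1 + 29 + 29 = 158.
One more bead then forces some color to 30, so 158 + 1 = 159.

159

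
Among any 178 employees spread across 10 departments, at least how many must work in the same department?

The 178 employees fall into 10 departments.
If each of the 10 departments held at most 17, the total would be at most 10 × 17 = 170 < 178, a contradiction.
So at least one holds ⌈178/10⌉ = 18.

18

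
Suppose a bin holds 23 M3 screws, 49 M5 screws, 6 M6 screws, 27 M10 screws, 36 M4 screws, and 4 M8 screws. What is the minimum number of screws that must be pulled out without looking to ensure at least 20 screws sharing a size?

In the worst case we take at most 19 of each size, but all 6 M6 and all 4 M8 (fewer than 19), giving 19 + 19 + 6 + 19 + 19 + 4 = 86.
One more screw then forces some size to 20, so 86 + 1 = 87.

87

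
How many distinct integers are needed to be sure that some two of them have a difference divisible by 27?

28

Two integers differ by a multiple of 27 exactly when they share a remainder mod 27.
There are 27 residue classes mod 27, so 27 integers can all lie in distinct classes.
One more integer must repeat a residue, giving a difference divisible by 27. So n = 27 + 1 = 28.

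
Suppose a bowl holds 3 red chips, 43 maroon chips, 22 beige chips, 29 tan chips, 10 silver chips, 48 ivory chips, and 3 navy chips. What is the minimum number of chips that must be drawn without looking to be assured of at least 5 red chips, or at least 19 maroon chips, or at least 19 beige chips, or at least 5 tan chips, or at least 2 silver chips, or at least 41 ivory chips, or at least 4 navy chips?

88

The worst case stops just short of every target: all 3 red, 18 maroon, 18 beige, 4 tan, 1 silver, 40 ivory, 3 navy — 3 + 18 + 18 + 4 + 1 + 40 + 3 = 87 chips.
One more chip must push some color to its target, so 87 + 1 = 88.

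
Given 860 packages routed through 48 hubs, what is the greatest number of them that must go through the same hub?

The 860 packages fall into 48 hubs.
If each of the 48 hubs held at most 17, the total would be at most 48 × 17 = 816 < 860, a contradiction.
So at least one holds ⌈860/48⌉ = 18.

18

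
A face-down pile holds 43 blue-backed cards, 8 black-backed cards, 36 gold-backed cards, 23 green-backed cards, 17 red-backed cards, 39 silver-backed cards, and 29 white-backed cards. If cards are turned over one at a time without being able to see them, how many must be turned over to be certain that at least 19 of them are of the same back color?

In the worst case we take at most 18 of each back color, but all 8 black-backed and all 17 red-backed (fewer than 18), giving 18 + 8 + 18 + 18 + 17 + 18 + 18 = 115.
One more card then forces some back color to 19, so 115 + 1 = 116.

116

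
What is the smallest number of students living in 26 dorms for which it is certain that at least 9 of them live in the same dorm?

209

There are 26 dorms acting as pigeonholes.
With 26 × 8 = 208 students we could place exactly 8 in each, with no class reaching 9.
One more forces some class to hold 9, so 208 + 1 = 209.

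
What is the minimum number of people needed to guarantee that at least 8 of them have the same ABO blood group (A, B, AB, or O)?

There are 4 ABO blood groups acting as pigeonholes.
With 4 × 7 = 28 people we could place exactly 7 in each, with no class reaching 8.
One more forces some class to hold 8, so 28 + 1 = 29.

29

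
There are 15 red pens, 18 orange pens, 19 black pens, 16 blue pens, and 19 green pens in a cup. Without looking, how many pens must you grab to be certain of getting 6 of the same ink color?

The worst case takes 5 pens of each ink color without reaching 6 of any: 5 × 5 = 25.
The next pen must bring some ink color to 6, so 25 + 1 = 26.

26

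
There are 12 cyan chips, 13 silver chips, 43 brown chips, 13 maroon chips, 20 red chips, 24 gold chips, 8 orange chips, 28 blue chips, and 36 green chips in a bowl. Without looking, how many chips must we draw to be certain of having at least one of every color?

190

The hardest color to obtain is orange: we could draw every other chip first — 197 − 8 = 189 chips — without a single orange one.
The next draw must be orange, so 189 + 1 = 190.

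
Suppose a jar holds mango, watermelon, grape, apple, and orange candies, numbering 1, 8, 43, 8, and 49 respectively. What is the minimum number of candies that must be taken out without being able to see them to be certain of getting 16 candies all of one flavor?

48

In the worst case we take at most 15 of each flavor, but all 1 mango, all 8 watermelon, and all 8 apple (fewer than 15), giving 1 + 8 + 15 + 8 + 15 = 47.
One more candy then forces some flavor to 16, so 47 + 1 = 48.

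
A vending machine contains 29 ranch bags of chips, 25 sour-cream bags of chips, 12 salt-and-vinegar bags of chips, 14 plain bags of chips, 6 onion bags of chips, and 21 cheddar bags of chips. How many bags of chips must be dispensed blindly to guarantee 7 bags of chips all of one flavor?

Treat the 6 flavors as pigeonholes.
The worst case takes 6 bags of chips of each flavor without reaching 7 of any: 6 × 6 = 36.
The next bag of chips must bring some flavor to 7, so 36 + 1 = 37.

37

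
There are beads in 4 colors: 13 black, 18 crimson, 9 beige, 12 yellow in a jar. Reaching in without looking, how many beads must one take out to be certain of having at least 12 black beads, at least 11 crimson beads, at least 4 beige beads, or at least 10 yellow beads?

34

The worst case stops just short of every target: 11 black, 10 crimson, 3 beige, 9 yellow — 11 + 10 + 3 + 9 = 33 beads.
One more bead must push some color to its target, so 33 + 1 = 34.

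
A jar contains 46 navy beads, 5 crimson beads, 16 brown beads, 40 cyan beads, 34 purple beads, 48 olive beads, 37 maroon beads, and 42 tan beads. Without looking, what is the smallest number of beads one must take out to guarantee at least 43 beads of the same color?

259

In the worst case we take at most 42 of each color, but all 5 crimson, all 16 brown, all 40 cyan, all 34 purple, and all 37 maroon (fewer than 42), giving 42 + 5 + 16 + 40 + 34 + 42 + 37 + 42 = 258.
One more bead then forces some color to 43, so 258 + 1 = 259.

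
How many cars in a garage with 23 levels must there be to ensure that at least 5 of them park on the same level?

There are 23 levels acting as pigeonholes.
With 23 × 4 = 92 cars we could place exactly 4 in each, with no class reaching 5.
One more forces some class to hold 5, so 92 + 1 = 93.

93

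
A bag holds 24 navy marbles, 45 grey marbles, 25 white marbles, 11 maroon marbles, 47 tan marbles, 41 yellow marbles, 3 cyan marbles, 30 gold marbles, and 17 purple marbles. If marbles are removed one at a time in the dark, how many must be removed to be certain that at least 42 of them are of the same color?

In the worst case we take at most 41 of each color, but all 24 navy, all 25 white, all 11 maroon, all 3 cyan, all 30 gold, and all 17 purple (fewer than 41), giving 24 + 41 + 25 + 11 + 41 + 41 + 3 + 30 + 17 = 233.
One more marble then forces some color to 42, so 233 + 1 = 234.

234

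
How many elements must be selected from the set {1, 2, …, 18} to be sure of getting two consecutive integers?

10

Partition {1, …, 18} into 9 pairs: {1,2}, {3,4}, …, {17,18}.
Choosing 9 integers — say the 9 even numbers 2, 4, …, 18 — takes one from each pair and avoids the property.
Choosing 10 forces two into the same pair by pigeonhole, and those are consecutive. So 10.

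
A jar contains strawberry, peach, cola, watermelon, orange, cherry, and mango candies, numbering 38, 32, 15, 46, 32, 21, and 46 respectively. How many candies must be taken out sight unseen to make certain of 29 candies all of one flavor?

Treat the 7 flavors as pigeonholes.
In the worst case we take at most 28 of each flavor, but all 15 cola and all 21 cherry (fewer than 28), giving 28 + 28 + 15 + 28 + 28 + 21 + 28 = 176.
One more candy then forces some flavor to 29, so 176 + 1 = 177.

177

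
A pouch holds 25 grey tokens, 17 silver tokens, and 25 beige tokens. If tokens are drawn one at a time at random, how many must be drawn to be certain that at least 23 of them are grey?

The worst case draws every non-grey token first: 17 + 25 = 42.
The next 23 draws are then forced to be grey, giving 42 + 23 = 65.

65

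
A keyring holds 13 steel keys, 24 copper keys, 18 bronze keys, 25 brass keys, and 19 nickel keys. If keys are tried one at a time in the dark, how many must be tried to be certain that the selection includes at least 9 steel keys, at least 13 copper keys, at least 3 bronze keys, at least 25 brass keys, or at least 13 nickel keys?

Each of the 5 types has its own threshold; avoid all of them simultaneously.
The worst case stops just short of every target: 8 steel, 12 copper, 2 bronze, 24 brass, 12 nickel — 8 + 12 + 2 + 24 + 12 = 58 keys.
One more key must push some type to its target, so 58 + 1 = 59.

59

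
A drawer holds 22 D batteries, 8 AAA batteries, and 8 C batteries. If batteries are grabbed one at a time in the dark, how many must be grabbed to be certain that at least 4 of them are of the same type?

10

Treat the 3 types as pigeonholes.
The worst case takes 3 batteries of each type without reaching 4 of any: 3 × 3 = 9.
The next battery must bring some type to 4, so 9 + 1 = 10.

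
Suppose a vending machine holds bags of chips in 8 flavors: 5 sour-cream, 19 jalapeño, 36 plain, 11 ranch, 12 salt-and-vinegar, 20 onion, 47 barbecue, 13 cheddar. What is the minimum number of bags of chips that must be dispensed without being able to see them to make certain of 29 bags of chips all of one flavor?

In the worst case we take at most 28 of each flavor, but all 5 sour-cream, all 19 jalapeño, all 11 ranch, all 12 salt-and-vinegar, all 20 onion, and all 13 cheddar (fewer than 28), giving 5 + 19 + 28 + 11 + 12 + 20 + 28 + 13 = 136.
One more bag of chips then forces some flavor to 29, so 136 + 1 = 137.

137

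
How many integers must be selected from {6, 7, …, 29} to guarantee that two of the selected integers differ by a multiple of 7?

8

Use the pigeonhole principle on residue classes: group the integers by remainder mod 7; there are 7 residue classes, each nonempty in this range.
Choosing one from each class (7 integers) avoids any shared remainder.
One more choice must repeat a class, so two differ by a multiple of 7. Hence 7 + 1 = 8.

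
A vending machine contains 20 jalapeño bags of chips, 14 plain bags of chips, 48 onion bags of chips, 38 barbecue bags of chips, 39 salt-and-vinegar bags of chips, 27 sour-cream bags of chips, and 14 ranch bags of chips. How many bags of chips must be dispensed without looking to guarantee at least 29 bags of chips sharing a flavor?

160

In the worst case we take at most 28 of each flavor, but all 20 jalapeño, all 14 plain, all 27 sour-cream, and all 14 ranch (fewer than 28), giving 20 + 14 + 28 + 28 + 28 + 27 + 14 = 159.
One more bag of chips then forces some flavor to 29, so 159 + 1 = 160.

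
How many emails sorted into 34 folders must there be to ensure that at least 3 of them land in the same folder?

69

There are 34 folders acting as pigeonholes.
With 34 × 2 = 68 emails we could place exactly 2 in each, with no class reaching 3.
One more forces some class to hold 3, so 68 + 1 = 69.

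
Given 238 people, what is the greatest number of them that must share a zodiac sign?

The 238 people fall into 12 zodiac signs.
If each of the 12 zodiac signs held at most 19, the total would be at most 12 × 19 = 228 < 238, a contradiction.
So at least one holds ⌈238/12⌉ = 20.

20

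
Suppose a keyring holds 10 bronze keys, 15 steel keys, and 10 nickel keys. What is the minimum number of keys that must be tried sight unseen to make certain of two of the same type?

The worst case takes 1 key of each type without reaching 2 of any: 3 × 1 = 3.
The next key must bring some type to 2, so 3 + 1 = 4.

4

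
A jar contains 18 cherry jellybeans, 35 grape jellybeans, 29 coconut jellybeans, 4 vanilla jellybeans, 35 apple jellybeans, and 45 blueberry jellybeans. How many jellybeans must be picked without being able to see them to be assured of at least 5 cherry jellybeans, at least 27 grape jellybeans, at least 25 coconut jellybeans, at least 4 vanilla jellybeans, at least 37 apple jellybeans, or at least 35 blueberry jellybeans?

127

The worst case stops just short of every target: 4 cherry, 26 grape, 24 coconut, 3 vanilla, all 35 apple, 34 blueberry — 4 + 26 + 24 + 3 + 35 + 34 = 126 jellybeans.
One more jellybean must push some flavor to its target, so 126 + 1 = 127.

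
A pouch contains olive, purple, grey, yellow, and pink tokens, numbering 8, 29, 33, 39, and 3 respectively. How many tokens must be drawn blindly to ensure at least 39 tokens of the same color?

112

Treat the 5 colors as pigeonholes.
In the worst case we take at most 38 of each color, but all 8 olive, all 29 purple, all 33 grey, and all 3 pink (fewer than 38), giving 8 + 29 + 33 + 38 + 3 = 111.
One more token then forces some color to 39, so 111 + 1 = 112.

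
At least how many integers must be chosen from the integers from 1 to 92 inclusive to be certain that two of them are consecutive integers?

47

Partition {1, …, 92} into 46 pairs: {1,2}, {3,4}, …, {91,92}.
Choosing 46 integers — say the 46 even numbers 2, 4, …, 92 — takes one from each pair and avoids the property.
Choosing 47 forces two into the same pair by pigeonhole, and those are consecutive. So 47.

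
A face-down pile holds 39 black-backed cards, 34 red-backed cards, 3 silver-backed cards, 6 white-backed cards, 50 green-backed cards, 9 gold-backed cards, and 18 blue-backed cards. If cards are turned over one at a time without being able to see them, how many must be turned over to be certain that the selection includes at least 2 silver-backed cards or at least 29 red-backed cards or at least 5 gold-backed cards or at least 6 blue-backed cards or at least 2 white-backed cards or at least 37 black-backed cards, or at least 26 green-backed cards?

101

The worst case stops just short of every target: 36 black-backed, 28 red-backed, 1 silver-backed, 1 white-backed, 25 green-backed, 4 gold-backed, 5 blue-backed — 36 + 28 + 1 + 1 + 25 + 4 + 5 = 100 cards.
One more card must push some back color to its target, so 100 + 1 = 101.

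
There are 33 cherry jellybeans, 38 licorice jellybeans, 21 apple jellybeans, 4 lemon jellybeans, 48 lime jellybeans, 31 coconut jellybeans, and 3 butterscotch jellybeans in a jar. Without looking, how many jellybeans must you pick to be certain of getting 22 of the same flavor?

113

Treat the 7 flavors as pigeonholes.
In the worst case we take at most 21 of each flavor, but all 4 lemon and all 3 butterscotch (fewer than 21), giving 21 + 21 + 21 + 4 + 21 + 21 + 3 = 112.
One more jellybean then forces some flavor to 22, so 112 + 1 = 113.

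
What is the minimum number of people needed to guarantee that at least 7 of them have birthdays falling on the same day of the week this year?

43

There are 7 days of the week acting as pigeonholes.
With 7 × 6 = 42 people we could place exactly 6 in each, with no class reaching 7.
One more forces some class to hold 7, so 42 + 1 = 43.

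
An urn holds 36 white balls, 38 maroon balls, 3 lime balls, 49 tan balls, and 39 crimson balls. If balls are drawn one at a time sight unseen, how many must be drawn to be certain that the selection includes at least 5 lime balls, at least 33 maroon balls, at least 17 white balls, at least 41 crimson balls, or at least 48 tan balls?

138

The worst case stops just short of every target: 16 white, 32 maroon, all 3 lime, 47 tan, all 39 crimson — 16 + 32 + 3 + 47 + 39 = 137 balls.
One more ball must push some color to its target, so 137 + 1 = 138.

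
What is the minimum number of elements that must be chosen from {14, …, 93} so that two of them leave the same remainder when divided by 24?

Use the pigeonhole principle on residue classes: group the integers by remainder mod 24; there are 24 residue classes, each nonempty in this range.
Choosing one from each class (24 integers) avoids any shared remainder.
One more choice must repeat a class, so two differ by a multiple of 24. Hence 24 + 1 = 25.

25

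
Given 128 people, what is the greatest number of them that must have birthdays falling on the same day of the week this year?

The 128 people fall into 7 days of the week.
If each of the 7 days of the week held at most 18, the total would be at most 7 × 18 = 126 < 128, a contradiction.
So at least one holds ⌈128/7⌉ = 19.

19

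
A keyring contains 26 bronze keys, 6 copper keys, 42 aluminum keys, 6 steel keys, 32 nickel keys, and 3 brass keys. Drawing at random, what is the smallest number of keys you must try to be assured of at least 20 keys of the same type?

In the worst case we take at most 19 of each type, but all 6 copper, all 6 steel, and all 3 brass (fewer than 19), giving 19 + 6 + 19 + 6 + 19 + 3 = 72.
One more key then forces some type to 20, so 72 + 1 = 73.

73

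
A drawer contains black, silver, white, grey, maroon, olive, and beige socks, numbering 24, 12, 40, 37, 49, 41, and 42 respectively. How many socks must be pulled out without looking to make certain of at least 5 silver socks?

238

The worst case draws every non-silver sock first: 24 + 40 + 37 + 49 + 41 + 42 = 233.
The next 5 draws are then forced to be silver, giving 233 + 5 = 238.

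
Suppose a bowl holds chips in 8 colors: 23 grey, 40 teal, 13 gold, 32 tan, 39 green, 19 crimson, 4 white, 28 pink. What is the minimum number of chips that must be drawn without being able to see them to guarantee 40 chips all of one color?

198

In the worst case we take at most 39 of each color, but all 23 grey, all 13 gold, all 32 tan, all 19 crimson, all 4 white, and all 28 pink (fewer than 39), giving 23 + 39 + 13 + 32 + 39 + 19 + 4 + 28 = 197.
One more chip then forces some color to 40, so 197 + 1 = 198.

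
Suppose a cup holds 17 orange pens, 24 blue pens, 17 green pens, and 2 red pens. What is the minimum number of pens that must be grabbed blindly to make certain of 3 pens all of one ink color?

9

Treat the 4 ink colors as pigeonholes.
The worst case takes 2 pens of each ink color without reaching 3 of any: 4 × 2 = 8.
The next pen must bring some ink color to 3, so 8 + 1 = 9.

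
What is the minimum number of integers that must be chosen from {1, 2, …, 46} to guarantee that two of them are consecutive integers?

24

Partition {1, …, 46} into 23 pairs: {1,2}, {3,4}, …, {45,46}.
Choosing 23 integers — say the 23 even numbers 2, 4, …, 46 — takes one from each pair and avoids the property.
Choosing 24 forces two into the same pair by pigeonhole, and those are consecutive. So 24.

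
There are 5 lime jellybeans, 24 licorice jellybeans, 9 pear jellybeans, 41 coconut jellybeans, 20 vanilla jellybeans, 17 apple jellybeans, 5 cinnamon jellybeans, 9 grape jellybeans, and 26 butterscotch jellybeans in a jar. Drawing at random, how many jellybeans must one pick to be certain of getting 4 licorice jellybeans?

The worst case draws every non-licorice jellybean first: 5 + 9 + 41 + 20 + 17 + 5 + 9 + 26 = 132.
The next 4 draws are then forced to be licorice, giving 132 + 4 = 136.

136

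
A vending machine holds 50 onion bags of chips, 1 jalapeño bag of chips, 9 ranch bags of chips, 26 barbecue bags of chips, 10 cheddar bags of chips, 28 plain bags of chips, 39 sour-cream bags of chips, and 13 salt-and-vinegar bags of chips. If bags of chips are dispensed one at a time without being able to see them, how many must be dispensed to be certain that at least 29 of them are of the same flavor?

In the worst case we take at most 28 of each flavor, but all 1 jalapeño, all 9 ranch, all 26 barbecue, all 10 cheddar, and all 13 salt-and-vinegar (fewer than 28), giving 28 + 1 + 9 + 26 + 10 + 28 + 28 + 13 = 143.
One more bag of chips then forces some flavor to 29, so 143 + 1 = 144.

144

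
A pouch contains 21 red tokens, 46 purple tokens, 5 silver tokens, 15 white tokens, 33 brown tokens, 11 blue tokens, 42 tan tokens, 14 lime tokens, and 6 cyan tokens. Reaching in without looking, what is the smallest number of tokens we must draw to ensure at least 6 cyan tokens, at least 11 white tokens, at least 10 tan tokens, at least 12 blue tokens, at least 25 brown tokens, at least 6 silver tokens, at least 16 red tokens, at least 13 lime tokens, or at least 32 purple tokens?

123

The worst case stops just short of every target: 15 red, 31 purple, 5 silver, 10 white, 24 brown, 11 blue, 9 tan, 12 lime, 5 cyan — 15 + 31 + 5 + 10 + 24 + 11 + 9 + 12 + 5 = 122 tokens.
One more token must push some color to its target, so 122 + 1 = 123.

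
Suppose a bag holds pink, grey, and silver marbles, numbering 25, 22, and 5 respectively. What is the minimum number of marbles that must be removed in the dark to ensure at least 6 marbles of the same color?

16

The worst case takes 5 marbles of each color without reaching 6 of any: 3 × 5 = 15.
The next marble must bring some color to 6, so 15 + 1 = 16.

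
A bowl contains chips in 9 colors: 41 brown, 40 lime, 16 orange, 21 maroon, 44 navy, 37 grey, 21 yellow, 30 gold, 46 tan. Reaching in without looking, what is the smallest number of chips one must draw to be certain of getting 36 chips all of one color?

264

In the worst case we take at most 35 of each color, but all 16 orange, all 21 maroon, all 21 yellow, and all 30 gold (fewer than 35), giving 35 + 35 + 16 + 21 + 35 + 35 + 21 + 30 + 35 = 263.
One more chip then forces some color to 36, so 263 + 1 = 264.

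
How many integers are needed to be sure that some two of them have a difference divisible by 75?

Two integers differ by a multiple of 75 exactly when they share a remainder mod 75.
There are 75 residue classes mod 75, so 75 integers can all lie in distinct classes.
One more integer must repeat a residue, giving a difference divisible by 75. So n = 75 + 1 = 76.

76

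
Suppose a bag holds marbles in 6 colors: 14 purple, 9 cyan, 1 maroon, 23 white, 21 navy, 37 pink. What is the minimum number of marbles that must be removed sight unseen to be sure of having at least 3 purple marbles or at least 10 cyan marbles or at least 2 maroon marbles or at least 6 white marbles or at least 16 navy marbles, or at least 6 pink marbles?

38

The worst case stops just short of every target: 2 purple, 9 cyan, 1 maroon, 5 white, 15 navy, 5 pink — 2 + 9 + 1 + 5 + 15 + 5 = 37 marbles.
One more marble must push some color to its target, so 37 + 1 = 38.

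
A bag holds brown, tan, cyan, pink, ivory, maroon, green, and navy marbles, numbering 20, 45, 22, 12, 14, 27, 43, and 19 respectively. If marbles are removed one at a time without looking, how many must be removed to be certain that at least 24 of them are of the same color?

157

Treat the 8 colors as pigeonholes.
In the worst case we take at most 23 of each color, but all 20 brown, all 22 cyan, all 12 pink, all 14 ivory, and all 19 navy (fewer than 23), giving 20 + 23 + 22 + 12 + 14 + 23 + 23 + 19 = 156.
One more marble then forces some color to 24, so 156 + 1 = 157.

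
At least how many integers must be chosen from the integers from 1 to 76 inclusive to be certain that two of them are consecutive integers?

Partition {1, …, 76} into 38 pairs: {1,2}, {3,4}, …, {75,76}.
Choosing 38 integers — say the 38 even numbers 2, 4, …, 76 — takes one from each pair and avoids the property.
Choosing 39 forces two into the same pair by pigeonhole, and those are consecutive. So 39.

39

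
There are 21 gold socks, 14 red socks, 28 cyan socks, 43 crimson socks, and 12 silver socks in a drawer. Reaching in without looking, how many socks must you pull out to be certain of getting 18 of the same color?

In the worst case we take at most 17 of each color, but all 14 red and all 12 silver (fewer than 17), giving 17 + 14 + 17 + 17 + 12 = 77.
One more sock then forces some color to 18, so 77 + 1 = 78.

78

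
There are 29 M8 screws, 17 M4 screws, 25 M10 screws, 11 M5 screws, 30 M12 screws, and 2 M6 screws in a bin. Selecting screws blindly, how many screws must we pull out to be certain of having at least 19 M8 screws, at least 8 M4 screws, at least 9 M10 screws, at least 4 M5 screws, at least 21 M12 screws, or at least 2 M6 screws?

The worst case stops just short of every target: 18 M8, 7 M4, 8 M10, 3 M5, 20 M12, 1 M6 — 18 + 7 + 8 + 3 + 20 + 1 = 57 screws.
One more screw must push some size to its target, so 57 + 1 = 58.

58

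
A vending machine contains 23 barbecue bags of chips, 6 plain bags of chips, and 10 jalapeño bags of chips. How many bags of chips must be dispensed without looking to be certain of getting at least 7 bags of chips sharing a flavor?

The worst case takes 6 bags of chips of each flavor without reaching 7 of any: 3 × 6 = 18.
The next bag of chips must bring some flavor to 7, so 18 + 1 = 19.

19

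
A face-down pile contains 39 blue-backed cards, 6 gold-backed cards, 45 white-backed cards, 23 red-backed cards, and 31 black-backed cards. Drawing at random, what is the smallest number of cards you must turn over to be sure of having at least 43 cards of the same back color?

142

In the worst case we take at most 42 of each back color, but all 39 blue-backed, all 6 gold-backed, all 23 red-backed, and all 31 black-backed (fewer than 42), giving 39 + 6 + 42 + 23 + 31 = 141.
One more card then forces some back color to 43, so 141 + 1 = 142.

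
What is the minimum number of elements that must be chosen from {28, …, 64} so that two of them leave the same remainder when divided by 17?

18

Group the integers by remainder mod 17; there are 17 residue classes, each nonempty in this range.
Choosing one from each class (17 integers) avoids any shared remainder.
One more choice must repeat a class, so two differ by a multiple of 17. Hence 17 + 1 = 18.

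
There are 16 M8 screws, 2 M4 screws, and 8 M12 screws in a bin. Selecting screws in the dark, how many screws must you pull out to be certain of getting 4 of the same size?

In the worst case we take at most 3 of each size, but all 2 M4 (fewer than 3), giving 3 + 2 + 3 = 8.
One more screw then forces some size to 4, so 8 + 1 = 9.

9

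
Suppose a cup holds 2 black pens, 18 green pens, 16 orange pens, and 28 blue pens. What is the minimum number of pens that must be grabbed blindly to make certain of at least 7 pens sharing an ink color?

21

Treat the 4 ink colors as pigeonholes.
In the worst case we take at most 6 of each ink color, but all 2 black (fewer than 6), giving 2 + 6 + 6 + 6 = 20.
One more pen then forces some ink color to 7, so 20 + 1 = 21.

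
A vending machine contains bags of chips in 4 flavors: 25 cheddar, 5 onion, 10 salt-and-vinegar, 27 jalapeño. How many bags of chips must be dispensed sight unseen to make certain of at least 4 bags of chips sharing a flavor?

The worst case takes 3 bags of chips of each flavor without reaching 4 of any: 4 × 3 = 12.
The next bag of chips must bring some flavor to 4, so 12 + 1 = 13.

13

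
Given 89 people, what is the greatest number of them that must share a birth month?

If each of the 12 months of the year held at most 7, the total would be at most 12 × 7 = 84 < 89, a contradiction.
So at least one holds ⌈89/12⌉ = 8.

8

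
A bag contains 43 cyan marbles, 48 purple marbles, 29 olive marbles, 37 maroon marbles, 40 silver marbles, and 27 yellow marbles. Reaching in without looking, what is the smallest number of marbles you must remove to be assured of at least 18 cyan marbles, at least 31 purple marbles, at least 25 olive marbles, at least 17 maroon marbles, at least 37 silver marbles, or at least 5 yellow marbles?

The worst case stops just short of every target: 17 cyan, 30 purple, 24 olive, 16 maroon, 36 silver, 4 yellow — 17 + 30 + 24 + 16 + 36 + 4 = 127 marbles.
One more marble must push some color to its target, so 127 + 1 = 128.

128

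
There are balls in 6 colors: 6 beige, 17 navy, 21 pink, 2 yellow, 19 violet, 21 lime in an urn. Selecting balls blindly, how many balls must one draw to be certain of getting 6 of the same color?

In the worst case we take at most 5 of each color, but all 2 yellow (fewer than 5), giving 5 + 5 + 5 + 2 + 5 + 5 = 27.
One more ball then forces some color to 6, so 27 + 1 = 28.

28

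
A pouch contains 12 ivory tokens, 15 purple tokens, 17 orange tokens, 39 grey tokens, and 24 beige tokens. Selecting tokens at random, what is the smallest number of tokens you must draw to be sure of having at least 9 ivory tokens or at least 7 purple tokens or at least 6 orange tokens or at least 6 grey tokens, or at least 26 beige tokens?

The worst case stops just short of every target: 8 ivory, 6 purple, 5 orange, 5 grey, all 24 beige — 8 + 6 + 5 + 5 + 24 = 48 tokens.
One more token must push some color to its target, so 48 + 1 = 49.

49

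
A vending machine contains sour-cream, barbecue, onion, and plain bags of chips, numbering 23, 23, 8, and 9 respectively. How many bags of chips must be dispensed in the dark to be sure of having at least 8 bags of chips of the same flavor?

29

The worst case takes 7 bags of chips of each flavor without reaching 8 of any: 4 × 7 = 28.
The next bag of chips must bring some flavor to 8, so 28 + 1 = 29.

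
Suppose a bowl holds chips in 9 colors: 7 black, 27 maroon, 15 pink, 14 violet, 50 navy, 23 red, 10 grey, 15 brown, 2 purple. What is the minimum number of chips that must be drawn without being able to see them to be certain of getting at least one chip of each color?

The hardest color to obtain is purple: we could draw every other chip first — 163 − 2 = 161 chips — without a single purple one.
The next draw must be purple, so 161 + 1 = 162.

162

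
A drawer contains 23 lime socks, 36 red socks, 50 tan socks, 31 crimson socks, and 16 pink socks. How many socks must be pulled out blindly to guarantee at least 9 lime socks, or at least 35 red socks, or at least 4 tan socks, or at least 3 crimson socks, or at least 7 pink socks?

The worst case stops just short of every target: 8 lime, 34 red, 3 tan, 2 crimson, 6 pink — 8 + 34 + 3 + 2 + 6 = 53 socks.
One more sock must push some color to its target, so 53 + 1 = 54.

54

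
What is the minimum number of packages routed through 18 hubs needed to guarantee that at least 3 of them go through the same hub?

There are 18 hubs acting as pigeonholes.
With 18 × 2 = 36 packages we could place exactly 2 in each, with no class reaching 3.
One more forces some class to hold 3, so 36 + 1 = 37.

37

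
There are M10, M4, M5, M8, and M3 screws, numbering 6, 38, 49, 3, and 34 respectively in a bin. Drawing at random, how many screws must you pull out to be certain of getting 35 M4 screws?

The worst case draws every non-M4 screw first: 6 + 49 + 3 + 34 = 92.
The next 35 draws are then forced to be M4, giving 92 + 35 = 127.

127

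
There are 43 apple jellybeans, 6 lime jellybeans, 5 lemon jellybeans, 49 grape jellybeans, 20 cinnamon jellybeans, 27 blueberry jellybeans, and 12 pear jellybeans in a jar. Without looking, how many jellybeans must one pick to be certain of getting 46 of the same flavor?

159

Treat the 7 flavors as pigeonholes.
In the worst case we take at most 45 of each flavor, but all 43 apple, all 6 lime, all 5 lemon, all 20 cinnamon, all 27 blueberry, and all 12 pear (fewer than 45), giving 43 + 6 + 5 + 45 + 20 + 27 + 12 = 158.
One more jellybean then forces some flavor to 46, so 158 + 1 = 159.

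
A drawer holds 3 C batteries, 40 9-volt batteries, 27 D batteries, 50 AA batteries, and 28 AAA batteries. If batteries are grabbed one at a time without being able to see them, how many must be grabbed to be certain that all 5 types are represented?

146

The hardest type to obtain is C: we could draw every other battery first — 148 − 3 = 145 batteries — without a single C one.
The next draw must be C, so 145 + 1 = 146.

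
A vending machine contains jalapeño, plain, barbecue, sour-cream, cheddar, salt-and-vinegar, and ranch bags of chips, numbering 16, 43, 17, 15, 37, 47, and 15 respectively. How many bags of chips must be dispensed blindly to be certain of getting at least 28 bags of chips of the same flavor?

145

In the worst case we take at most 27 of each flavor, but all 16 jalapeño, all 17 barbecue, all 15 sour-cream, and all 15 ranch (fewer than 27), giving 16 + 27 + 17 + 15 + 27 + 27 + 15 = 144.
One more bag of chips then forces some flavor to 28, so 144 + 1 = 145.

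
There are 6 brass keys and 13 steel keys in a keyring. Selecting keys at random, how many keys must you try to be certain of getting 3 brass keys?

The worst case draws every non-brass key first: 13.
The next 3 draws are then forced to be brass, giving 13 + 3 = 16.

16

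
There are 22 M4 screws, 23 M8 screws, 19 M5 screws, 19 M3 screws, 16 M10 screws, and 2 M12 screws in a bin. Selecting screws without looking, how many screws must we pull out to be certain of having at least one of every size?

100

The hardest size to obtain is M12: we could draw every other screw first — 101 − 2 = 99 screws — without a single M12 one.
The next draw must be M12, so 99 + 1 = 100.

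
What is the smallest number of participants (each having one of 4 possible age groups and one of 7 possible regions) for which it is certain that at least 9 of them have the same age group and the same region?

225

There are 4 × 7 = 28 (age group, region) combinations acting as pigeonholes.
With 28 × 8 = 224 participants we could place exactly 8 in each, with no (age group, region) pair reaching 9.
One more forces some (age group, region) pair to hold 9, so 224 + 1 = 225.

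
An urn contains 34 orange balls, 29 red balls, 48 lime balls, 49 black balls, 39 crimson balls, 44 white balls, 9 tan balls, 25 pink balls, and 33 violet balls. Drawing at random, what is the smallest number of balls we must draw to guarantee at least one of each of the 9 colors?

302

The hardest color to obtain is tan: we could draw every other ball first — 310 − 9 = 301 balls — without a single tan one.
The next draw must be tan, so 301 + 1 = 302.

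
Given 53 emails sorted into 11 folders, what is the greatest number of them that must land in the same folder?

5

The 53 emails fall into 11 folders.
If each of the 11 folders held at most 4, the total would be at most 11 × 4 = 44 < 53, a contradiction.
So at least one holds ⌈53/11⌉ = 5.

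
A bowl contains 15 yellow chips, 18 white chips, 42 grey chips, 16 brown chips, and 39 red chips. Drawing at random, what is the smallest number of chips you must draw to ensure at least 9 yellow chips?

124

The worst case draws every non-yellow chip first: 18 + 42 + 16 + 39 = 115.
The next 9 draws are then forced to be yellow, giving 115 + 9 = 124.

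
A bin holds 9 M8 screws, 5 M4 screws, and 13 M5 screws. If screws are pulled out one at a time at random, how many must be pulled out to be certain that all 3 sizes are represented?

The hardest size to obtain is M4: we could draw every other screw first — 27 − 5 = 22 screws — without a single M4 one.
The next draw must be M4, so 22 + 1 = 23.

23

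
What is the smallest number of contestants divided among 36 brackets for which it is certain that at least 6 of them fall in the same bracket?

There are 36 brackets acting as pigeonholes.
With 36 × 5 = 180 contestants we could place exactly 5 in each, with no class reaching 6.
One more forces some class to hold 6, so 180 + 1 = 181.

181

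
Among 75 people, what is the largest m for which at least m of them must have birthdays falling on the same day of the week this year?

There are 7 days of the week, which serve as the pigeonholes.
If each of the 7 days of the week held at most 10, the total would be at most 7 × 10 = 70 < 75, a contradiction.
So at least one holds ⌈75/7⌉ = 11.

11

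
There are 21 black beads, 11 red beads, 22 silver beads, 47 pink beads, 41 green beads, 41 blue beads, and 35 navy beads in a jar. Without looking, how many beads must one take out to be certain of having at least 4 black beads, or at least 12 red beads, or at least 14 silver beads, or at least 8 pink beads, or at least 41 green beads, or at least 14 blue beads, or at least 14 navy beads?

Each of the 7 colors has its own threshold; avoid all of them simultaneously.
The worst case stops just short of every target: 3 black, 11 red, 13 silver, 7 pink, 40 green, 13 blue, 13 navy — 3 + 11 + 13 + 7 + 40 + 13 + 13 = 100 beads.
One more bead must push some color to its target, so 100 + 1 = 101.

101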